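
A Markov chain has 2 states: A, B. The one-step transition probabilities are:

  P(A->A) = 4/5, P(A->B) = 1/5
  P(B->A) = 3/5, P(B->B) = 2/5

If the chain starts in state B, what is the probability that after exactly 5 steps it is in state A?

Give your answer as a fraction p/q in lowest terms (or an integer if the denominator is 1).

Answer: 2343/3125

Derivation:
Computing P^5 by repeated multiplication:
P^1 =
  A: [4/5, 1/5]
  B: [3/5, 2/5]
P^2 =
  A: [19/25, 6/25]
  B: [18/25, 7/25]
P^3 =
  A: [94/125, 31/125]
  B: [93/125, 32/125]
P^4 =
  A: [469/625, 156/625]
  B: [468/625, 157/625]
P^5 =
  A: [2344/3125, 781/3125]
  B: [2343/3125, 782/3125]

(P^5)[B -> A] = 2343/3125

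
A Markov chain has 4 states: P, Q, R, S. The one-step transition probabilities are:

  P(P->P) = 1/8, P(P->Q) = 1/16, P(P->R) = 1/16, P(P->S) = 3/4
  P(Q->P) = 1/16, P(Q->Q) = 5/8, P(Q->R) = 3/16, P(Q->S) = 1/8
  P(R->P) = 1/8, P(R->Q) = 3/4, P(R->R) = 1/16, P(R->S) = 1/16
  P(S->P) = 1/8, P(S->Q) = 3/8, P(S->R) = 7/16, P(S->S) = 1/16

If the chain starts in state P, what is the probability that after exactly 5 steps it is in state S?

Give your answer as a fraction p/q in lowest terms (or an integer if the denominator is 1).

Answer: 166101/1048576

Derivation:
Computing P^5 by repeated multiplication:
P^1 =
  P: [1/8, 1/16, 1/16, 3/4]
  Q: [1/16, 5/8, 3/16, 1/8]
  R: [1/8, 3/4, 1/16, 1/16]
  S: [1/8, 3/8, 7/16, 1/16]
P^2 =
  P: [31/256, 3/8, 45/128, 39/256]
  Q: [11/128, 149/256, 3/16, 37/256]
  R: [5/64, 35/64, 23/128, 25/128]
  S: [13/128, 19/32, 17/128, 11/64]
P^3 =
  P: [13/128, 2305/4096, 341/2048, 693/4096]
  Q: [363/4096, 1155/2048, 97/512, 647/4096]
  R: [93/1024, 71/128, 209/1024, 77/512]
  S: [45/512, 1109/2048, 103/512, 347/2048]
P^4 =
  P: [5887/65536, 1119/2048, 201/1024, 10977/65536]
  Q: [2941/32768, 36657/65536, 6299/32768, 10399/65536]
  R: [185/2048, 9205/16384, 771/4096, 2615/16384]
  S: [2987/32768, 2287/4096, 1587/8192, 5137/32768]
P^5 =
  P: [2977/32768, 584197/1048576, 101507/524288, 166101/1048576]
  Q: [94415/1048576, 293011/524288, 50311/262144, 166895/1048576]
  R: [23563/262144, 36557/65536, 12621/65536, 41869/262144]
  S: [5905/65536, 292945/524288, 50091/262144, 83921/524288]

(P^5)[P -> S] = 166101/1048576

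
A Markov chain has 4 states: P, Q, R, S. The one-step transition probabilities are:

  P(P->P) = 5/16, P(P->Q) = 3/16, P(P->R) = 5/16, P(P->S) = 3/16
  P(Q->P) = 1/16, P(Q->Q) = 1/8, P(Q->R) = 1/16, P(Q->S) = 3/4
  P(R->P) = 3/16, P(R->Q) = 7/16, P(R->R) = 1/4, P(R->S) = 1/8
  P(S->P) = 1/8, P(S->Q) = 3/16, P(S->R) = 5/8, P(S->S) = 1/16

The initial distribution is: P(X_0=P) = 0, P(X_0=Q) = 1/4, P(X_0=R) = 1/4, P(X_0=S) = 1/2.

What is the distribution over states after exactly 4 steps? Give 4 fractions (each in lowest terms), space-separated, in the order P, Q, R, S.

Answer: 10369/65536 65285/262144 84203/262144 17795/65536

Derivation:
Propagating the distribution step by step (d_{t+1} = d_t * P):
d_0 = (P=0, Q=1/4, R=1/4, S=1/2)
  d_1[P] = 0*5/16 + 1/4*1/16 + 1/4*3/16 + 1/2*1/8 = 1/8
  d_1[Q] = 0*3/16 + 1/4*1/8 + 1/4*7/16 + 1/2*3/16 = 15/64
  d_1[R] = 0*5/16 + 1/4*1/16 + 1/4*1/4 + 1/2*5/8 = 25/64
  d_1[S] = 0*3/16 + 1/4*3/4 + 1/4*1/8 + 1/2*1/16 = 1/4
d_1 = (P=1/8, Q=15/64, R=25/64, S=1/4)
  d_2[P] = 1/8*5/16 + 15/64*1/16 + 25/64*3/16 + 1/4*1/8 = 81/512
  d_2[Q] = 1/8*3/16 + 15/64*1/8 + 25/64*7/16 + 1/4*3/16 = 277/1024
  d_2[R] = 1/8*5/16 + 15/64*1/16 + 25/64*1/4 + 1/4*5/8 = 315/1024
  d_2[S] = 1/8*3/16 + 15/64*3/4 + 25/64*1/8 + 1/4*1/16 = 135/512
d_2 = (P=81/512, Q=277/1024, R=315/1024, S=135/512)
  d_3[P] = 81/512*5/16 + 277/1024*1/16 + 315/1024*3/16 + 135/512*1/8 = 643/4096
  d_3[Q] = 81/512*3/16 + 277/1024*1/8 + 315/1024*7/16 + 135/512*3/16 = 4055/16384
  d_3[R] = 81/512*5/16 + 277/1024*1/16 + 315/1024*1/4 + 135/512*5/8 = 5047/16384
  d_3[S] = 81/512*3/16 + 277/1024*3/4 + 315/1024*1/8 + 135/512*1/16 = 2355/8192
d_3 = (P=643/4096, Q=4055/16384, R=5047/16384, S=2355/8192)
  d_4[P] = 643/4096*5/16 + 4055/16384*1/16 + 5047/16384*3/16 + 2355/8192*1/8 = 10369/65536
  d_4[Q] = 643/4096*3/16 + 4055/16384*1/8 + 5047/16384*7/16 + 2355/8192*3/16 = 65285/262144
  d_4[R] = 643/4096*5/16 + 4055/16384*1/16 + 5047/16384*1/4 + 2355/8192*5/8 = 84203/262144
  d_4[S] = 643/4096*3/16 + 4055/16384*3/4 + 5047/16384*1/8 + 2355/8192*1/16 = 17795/65536
d_4 = (P=10369/65536, Q=65285/262144, R=84203/262144, S=17795/65536)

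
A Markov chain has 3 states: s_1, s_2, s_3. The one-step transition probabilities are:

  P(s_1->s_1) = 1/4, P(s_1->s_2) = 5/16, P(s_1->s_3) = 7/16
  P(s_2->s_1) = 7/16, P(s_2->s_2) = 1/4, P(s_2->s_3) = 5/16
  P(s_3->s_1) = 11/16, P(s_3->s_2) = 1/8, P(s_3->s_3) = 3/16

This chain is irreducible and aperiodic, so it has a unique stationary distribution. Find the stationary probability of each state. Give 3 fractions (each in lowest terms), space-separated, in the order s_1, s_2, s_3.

The stationary distribution satisfies pi = pi * P, i.e.:
  pi_s_1 = 1/4*pi_s_1 + 7/16*pi_s_2 + 11/16*pi_s_3
  pi_s_2 = 5/16*pi_s_1 + 1/4*pi_s_2 + 1/8*pi_s_3
  pi_s_3 = 7/16*pi_s_1 + 5/16*pi_s_2 + 3/16*pi_s_3
with normalization: pi_s_1 + pi_s_2 + pi_s_3 = 1.

Using the first 2 balance equations plus normalization, the linear system A*pi = b is:
  [-3/4, 7/16, 11/16] . pi = 0
  [5/16, -3/4, 1/8] . pi = 0
  [1, 1, 1] . pi = 1

Solving yields:
  pi_s_1 = 73/167
  pi_s_2 = 79/334
  pi_s_3 = 109/334

Verification (pi * P):
  73/167*1/4 + 79/334*7/16 + 109/334*11/16 = 73/167 = pi_s_1  (ok)
  73/167*5/16 + 79/334*1/4 + 109/334*1/8 = 79/334 = pi_s_2  (ok)
  73/167*7/16 + 79/334*5/16 + 109/334*3/16 = 109/334 = pi_s_3  (ok)

Answer: 73/167 79/334 109/334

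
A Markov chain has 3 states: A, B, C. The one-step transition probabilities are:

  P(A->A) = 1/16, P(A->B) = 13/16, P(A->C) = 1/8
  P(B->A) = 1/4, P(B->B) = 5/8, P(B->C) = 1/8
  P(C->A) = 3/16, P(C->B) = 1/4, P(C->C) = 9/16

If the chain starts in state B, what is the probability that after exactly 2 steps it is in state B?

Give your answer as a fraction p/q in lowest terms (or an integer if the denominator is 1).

Computing P^2 by repeated multiplication:
P^1 =
  A: [1/16, 13/16, 1/8]
  B: [1/4, 5/8, 1/8]
  C: [3/16, 1/4, 9/16]
P^2 =
  A: [59/256, 151/256, 23/128]
  B: [25/128, 5/8, 23/128]
  C: [23/128, 115/256, 95/256]

(P^2)[B -> B] = 5/8

Answer: 5/8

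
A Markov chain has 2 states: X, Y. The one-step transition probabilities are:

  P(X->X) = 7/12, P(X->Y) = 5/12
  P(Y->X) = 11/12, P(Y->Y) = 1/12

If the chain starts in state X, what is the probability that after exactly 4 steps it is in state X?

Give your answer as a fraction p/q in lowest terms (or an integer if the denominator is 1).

Computing P^4 by repeated multiplication:
P^1 =
  X: [7/12, 5/12]
  Y: [11/12, 1/12]
P^2 =
  X: [13/18, 5/18]
  Y: [11/18, 7/18]
P^3 =
  X: [73/108, 35/108]
  Y: [77/108, 31/108]
P^4 =
  X: [56/81, 25/81]
  Y: [55/81, 26/81]

(P^4)[X -> X] = 56/81

Answer: 56/81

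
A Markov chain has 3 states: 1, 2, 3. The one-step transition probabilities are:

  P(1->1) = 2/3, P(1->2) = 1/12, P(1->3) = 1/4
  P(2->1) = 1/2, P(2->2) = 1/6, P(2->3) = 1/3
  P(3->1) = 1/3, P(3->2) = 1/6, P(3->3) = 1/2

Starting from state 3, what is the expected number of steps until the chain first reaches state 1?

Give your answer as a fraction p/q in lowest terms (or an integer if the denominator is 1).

Let h_i = expected steps to first reach 1 from state i.
Boundary: h_1 = 0.
First-step equations for the other states:
  h_2 = 1 + 1/2*h_1 + 1/6*h_2 + 1/3*h_3
  h_3 = 1 + 1/3*h_1 + 1/6*h_2 + 1/2*h_3

Substituting h_1 = 0 and rearranging gives the linear system (I - Q) h = 1:
  [5/6, -1/3] . (h_2, h_3) = 1
  [-1/6, 1/2] . (h_2, h_3) = 1

Solving yields:
  h_2 = 30/13
  h_3 = 36/13

Starting state is 3, so the expected hitting time is h_3 = 36/13.

Answer: 36/13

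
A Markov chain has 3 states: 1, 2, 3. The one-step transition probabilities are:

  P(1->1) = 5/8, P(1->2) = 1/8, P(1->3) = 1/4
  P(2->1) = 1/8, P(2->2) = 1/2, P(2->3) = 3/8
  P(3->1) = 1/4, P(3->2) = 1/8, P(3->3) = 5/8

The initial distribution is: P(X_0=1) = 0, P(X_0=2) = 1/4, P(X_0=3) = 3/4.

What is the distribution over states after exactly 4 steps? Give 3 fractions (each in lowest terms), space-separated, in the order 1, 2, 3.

Propagating the distribution step by step (d_{t+1} = d_t * P):
d_0 = (1=0, 2=1/4, 3=3/4)
  d_1[1] = 0*5/8 + 1/4*1/8 + 3/4*1/4 = 7/32
  d_1[2] = 0*1/8 + 1/4*1/2 + 3/4*1/8 = 7/32
  d_1[3] = 0*1/4 + 1/4*3/8 + 3/4*5/8 = 9/16
d_1 = (1=7/32, 2=7/32, 3=9/16)
  d_2[1] = 7/32*5/8 + 7/32*1/8 + 9/16*1/4 = 39/128
  d_2[2] = 7/32*1/8 + 7/32*1/2 + 9/16*1/8 = 53/256
  d_2[3] = 7/32*1/4 + 7/32*3/8 + 9/16*5/8 = 125/256
d_2 = (1=39/128, 2=53/256, 3=125/256)
  d_3[1] = 39/128*5/8 + 53/256*1/8 + 125/256*1/4 = 693/2048
  d_3[2] = 39/128*1/8 + 53/256*1/2 + 125/256*1/8 = 415/2048
  d_3[3] = 39/128*1/4 + 53/256*3/8 + 125/256*5/8 = 235/512
d_3 = (1=693/2048, 2=415/2048, 3=235/512)
  d_4[1] = 693/2048*5/8 + 415/2048*1/8 + 235/512*1/4 = 45/128
  d_4[2] = 693/2048*1/8 + 415/2048*1/2 + 235/512*1/8 = 3293/16384
  d_4[3] = 693/2048*1/4 + 415/2048*3/8 + 235/512*5/8 = 7331/16384
d_4 = (1=45/128, 2=3293/16384, 3=7331/16384)

Answer: 45/128 3293/16384 7331/16384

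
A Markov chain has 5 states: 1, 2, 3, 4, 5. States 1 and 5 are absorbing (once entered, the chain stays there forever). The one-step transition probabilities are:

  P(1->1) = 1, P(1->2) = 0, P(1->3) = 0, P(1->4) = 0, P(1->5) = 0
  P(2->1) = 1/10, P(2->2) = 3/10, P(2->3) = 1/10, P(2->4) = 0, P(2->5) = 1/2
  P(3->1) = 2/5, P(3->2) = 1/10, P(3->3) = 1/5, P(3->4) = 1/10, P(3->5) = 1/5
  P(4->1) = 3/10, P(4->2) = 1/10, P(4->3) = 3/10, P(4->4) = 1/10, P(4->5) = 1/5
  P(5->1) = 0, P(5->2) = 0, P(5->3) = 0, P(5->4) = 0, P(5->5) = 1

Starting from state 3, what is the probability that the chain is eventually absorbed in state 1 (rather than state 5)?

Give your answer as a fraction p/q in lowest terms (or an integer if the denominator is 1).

Let a_i = P(absorbed in 1 | start in state i).
Boundary conditions: a_1 = 1, a_5 = 0.
For each transient state i, a_i = sum_j P(i->j) * a_j:
  a_2 = 1/10*a_1 + 3/10*a_2 + 1/10*a_3 + 0*a_4 + 1/2*a_5
  a_3 = 2/5*a_1 + 1/10*a_2 + 1/5*a_3 + 1/10*a_4 + 1/5*a_5
  a_4 = 3/10*a_1 + 1/10*a_2 + 3/10*a_3 + 1/10*a_4 + 1/5*a_5

Substituting a_1 = 1 and a_5 = 0, rearrange to (I - Q) a = r where r[i] = P(i -> 1):
  [7/10, -1/10, 0] . (a_2, a_3, a_4) = 1/10
  [-1/10, 4/5, -1/10] . (a_2, a_3, a_4) = 2/5
  [-1/10, -3/10, 9/10] . (a_2, a_3, a_4) = 3/10

Solving yields:
  a_2 = 108/473
  a_3 = 283/473
  a_4 = 24/43

Starting state is 3, so the absorption probability is a_3 = 283/473.

Answer: 283/473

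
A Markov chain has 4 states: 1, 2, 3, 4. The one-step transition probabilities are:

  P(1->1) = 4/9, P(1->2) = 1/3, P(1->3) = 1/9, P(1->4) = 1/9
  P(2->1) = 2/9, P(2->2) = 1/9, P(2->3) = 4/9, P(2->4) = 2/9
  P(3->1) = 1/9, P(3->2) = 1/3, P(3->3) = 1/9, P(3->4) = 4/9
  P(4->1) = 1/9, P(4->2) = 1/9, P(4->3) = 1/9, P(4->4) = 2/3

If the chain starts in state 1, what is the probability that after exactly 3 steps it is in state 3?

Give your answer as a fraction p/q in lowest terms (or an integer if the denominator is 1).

Answer: 46/243

Derivation:
Computing P^3 by repeated multiplication:
P^1 =
  1: [4/9, 1/3, 1/9, 1/9]
  2: [2/9, 1/9, 4/9, 2/9]
  3: [1/9, 1/3, 1/9, 4/9]
  4: [1/9, 1/9, 1/9, 2/3]
P^2 =
  1: [8/27, 19/81, 2/9, 20/81]
  2: [16/81, 7/27, 4/27, 32/81]
  3: [5/27, 13/81, 2/9, 35/81]
  4: [13/81, 13/81, 4/27, 43/81]
P^3 =
  1: [172/729, 55/243, 46/243, 254/729]
  2: [50/243, 137/729, 16/81, 298/729]
  3: [139/729, 49/243, 40/243, 323/729]
  4: [133/729, 131/729, 40/243, 115/243]

(P^3)[1 -> 3] = 46/243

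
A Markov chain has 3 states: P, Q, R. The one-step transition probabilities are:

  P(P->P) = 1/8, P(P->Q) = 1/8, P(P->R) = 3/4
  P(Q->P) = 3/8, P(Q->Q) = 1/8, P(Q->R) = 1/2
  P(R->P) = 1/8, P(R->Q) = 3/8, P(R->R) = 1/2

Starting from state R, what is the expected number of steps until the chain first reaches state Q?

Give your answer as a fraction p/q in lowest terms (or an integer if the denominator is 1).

Let h_i = expected steps to first reach Q from state i.
Boundary: h_Q = 0.
First-step equations for the other states:
  h_P = 1 + 1/8*h_P + 1/8*h_Q + 3/4*h_R
  h_R = 1 + 1/8*h_P + 3/8*h_Q + 1/2*h_R

Substituting h_Q = 0 and rearranging gives the linear system (I - Q) h = 1:
  [7/8, -3/4] . (h_P, h_R) = 1
  [-1/8, 1/2] . (h_P, h_R) = 1

Solving yields:
  h_P = 40/11
  h_R = 32/11

Starting state is R, so the expected hitting time is h_R = 32/11.

Answer: 32/11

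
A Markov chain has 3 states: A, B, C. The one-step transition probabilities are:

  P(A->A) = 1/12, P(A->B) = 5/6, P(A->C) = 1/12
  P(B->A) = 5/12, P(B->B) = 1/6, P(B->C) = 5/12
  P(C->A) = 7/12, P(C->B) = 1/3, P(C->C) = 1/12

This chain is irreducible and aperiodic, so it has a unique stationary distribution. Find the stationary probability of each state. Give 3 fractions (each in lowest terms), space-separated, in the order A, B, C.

Answer: 15/44 19/44 5/22

Derivation:
The stationary distribution satisfies pi = pi * P, i.e.:
  pi_A = 1/12*pi_A + 5/12*pi_B + 7/12*pi_C
  pi_B = 5/6*pi_A + 1/6*pi_B + 1/3*pi_C
  pi_C = 1/12*pi_A + 5/12*pi_B + 1/12*pi_C
with normalization: pi_A + pi_B + pi_C = 1.

Using the first 2 balance equations plus normalization, the linear system A*pi = b is:
  [-11/12, 5/12, 7/12] . pi = 0
  [5/6, -5/6, 1/3] . pi = 0
  [1, 1, 1] . pi = 1

Solving yields:
  pi_A = 15/44
  pi_B = 19/44
  pi_C = 5/22

Verification (pi * P):
  15/44*1/12 + 19/44*5/12 + 5/22*7/12 = 15/44 = pi_A  (ok)
  15/44*5/6 + 19/44*1/6 + 5/22*1/3 = 19/44 = pi_B  (ok)
  15/44*1/12 + 19/44*5/12 + 5/22*1/12 = 5/22 = pi_C  (ok)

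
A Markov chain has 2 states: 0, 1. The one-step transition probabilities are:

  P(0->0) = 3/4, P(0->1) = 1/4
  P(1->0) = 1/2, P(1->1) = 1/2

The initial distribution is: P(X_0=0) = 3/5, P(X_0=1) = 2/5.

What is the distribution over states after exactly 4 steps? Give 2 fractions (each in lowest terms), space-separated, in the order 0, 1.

Answer: 853/1280 427/1280

Derivation:
Propagating the distribution step by step (d_{t+1} = d_t * P):
d_0 = (0=3/5, 1=2/5)
  d_1[0] = 3/5*3/4 + 2/5*1/2 = 13/20
  d_1[1] = 3/5*1/4 + 2/5*1/2 = 7/20
d_1 = (0=13/20, 1=7/20)
  d_2[0] = 13/20*3/4 + 7/20*1/2 = 53/80
  d_2[1] = 13/20*1/4 + 7/20*1/2 = 27/80
d_2 = (0=53/80, 1=27/80)
  d_3[0] = 53/80*3/4 + 27/80*1/2 = 213/320
  d_3[1] = 53/80*1/4 + 27/80*1/2 = 107/320
d_3 = (0=213/320, 1=107/320)
  d_4[0] = 213/320*3/4 + 107/320*1/2 = 853/1280
  d_4[1] = 213/320*1/4 + 107/320*1/2 = 427/1280
d_4 = (0=853/1280, 1=427/1280)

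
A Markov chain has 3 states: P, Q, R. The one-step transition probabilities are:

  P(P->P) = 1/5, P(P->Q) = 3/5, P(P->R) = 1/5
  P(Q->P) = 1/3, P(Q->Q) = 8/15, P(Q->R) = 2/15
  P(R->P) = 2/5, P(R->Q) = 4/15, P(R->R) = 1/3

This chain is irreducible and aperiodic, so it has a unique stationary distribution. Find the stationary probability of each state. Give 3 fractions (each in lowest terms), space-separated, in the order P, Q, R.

Answer: 62/203 102/203 39/203

Derivation:
The stationary distribution satisfies pi = pi * P, i.e.:
  pi_P = 1/5*pi_P + 1/3*pi_Q + 2/5*pi_R
  pi_Q = 3/5*pi_P + 8/15*pi_Q + 4/15*pi_R
  pi_R = 1/5*pi_P + 2/15*pi_Q + 1/3*pi_R
with normalization: pi_P + pi_Q + pi_R = 1.

Using the first 2 balance equations plus normalization, the linear system A*pi = b is:
  [-4/5, 1/3, 2/5] . pi = 0
  [3/5, -7/15, 4/15] . pi = 0
  [1, 1, 1] . pi = 1

Solving yields:
  pi_P = 62/203
  pi_Q = 102/203
  pi_R = 39/203

Verification (pi * P):
  62/203*1/5 + 102/203*1/3 + 39/203*2/5 = 62/203 = pi_P  (ok)
  62/203*3/5 + 102/203*8/15 + 39/203*4/15 = 102/203 = pi_Q  (ok)
  62/203*1/5 + 102/203*2/15 + 39/203*1/3 = 39/203 = pi_R  (ok)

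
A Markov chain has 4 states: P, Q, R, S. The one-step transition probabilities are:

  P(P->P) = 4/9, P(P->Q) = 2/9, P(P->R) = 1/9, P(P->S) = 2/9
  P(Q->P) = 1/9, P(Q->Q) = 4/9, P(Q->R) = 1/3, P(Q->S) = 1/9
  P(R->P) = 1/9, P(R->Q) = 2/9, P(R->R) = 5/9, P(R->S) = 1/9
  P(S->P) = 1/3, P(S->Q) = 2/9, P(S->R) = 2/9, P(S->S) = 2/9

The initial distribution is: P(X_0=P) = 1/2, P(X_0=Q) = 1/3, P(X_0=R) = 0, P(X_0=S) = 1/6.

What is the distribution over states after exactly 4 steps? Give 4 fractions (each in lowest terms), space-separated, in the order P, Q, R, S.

Answer: 8827/39366 5626/19683 6599/19683 6089/39366

Derivation:
Propagating the distribution step by step (d_{t+1} = d_t * P):
d_0 = (P=1/2, Q=1/3, R=0, S=1/6)
  d_1[P] = 1/2*4/9 + 1/3*1/9 + 0*1/9 + 1/6*1/3 = 17/54
  d_1[Q] = 1/2*2/9 + 1/3*4/9 + 0*2/9 + 1/6*2/9 = 8/27
  d_1[R] = 1/2*1/9 + 1/3*1/3 + 0*5/9 + 1/6*2/9 = 11/54
  d_1[S] = 1/2*2/9 + 1/3*1/9 + 0*1/9 + 1/6*2/9 = 5/27
d_1 = (P=17/54, Q=8/27, R=11/54, S=5/27)
  d_2[P] = 17/54*4/9 + 8/27*1/9 + 11/54*1/9 + 5/27*1/3 = 125/486
  d_2[Q] = 17/54*2/9 + 8/27*4/9 + 11/54*2/9 + 5/27*2/9 = 70/243
  d_2[R] = 17/54*1/9 + 8/27*1/3 + 11/54*5/9 + 5/27*2/9 = 70/243
  d_2[S] = 17/54*2/9 + 8/27*1/9 + 11/54*1/9 + 5/27*2/9 = 1/6
d_2 = (P=125/486, Q=70/243, R=70/243, S=1/6)
  d_3[P] = 125/486*4/9 + 70/243*1/9 + 70/243*1/9 + 1/6*1/3 = 341/1458
  d_3[Q] = 125/486*2/9 + 70/243*4/9 + 70/243*2/9 + 1/6*2/9 = 626/2187
  d_3[R] = 125/486*1/9 + 70/243*1/3 + 70/243*5/9 + 1/6*2/9 = 469/1458
  d_3[S] = 125/486*2/9 + 70/243*1/9 + 70/243*1/9 + 1/6*2/9 = 346/2187
d_3 = (P=341/1458, Q=626/2187, R=469/1458, S=346/2187)
  d_4[P] = 341/1458*4/9 + 626/2187*1/9 + 469/1458*1/9 + 346/2187*1/3 = 8827/39366
  d_4[Q] = 341/1458*2/9 + 626/2187*4/9 + 469/1458*2/9 + 346/2187*2/9 = 5626/19683
  d_4[R] = 341/1458*1/9 + 626/2187*1/3 + 469/1458*5/9 + 346/2187*2/9 = 6599/19683
  d_4[S] = 341/1458*2/9 + 626/2187*1/9 + 469/1458*1/9 + 346/2187*2/9 = 6089/39366
d_4 = (P=8827/39366, Q=5626/19683, R=6599/19683, S=6089/39366)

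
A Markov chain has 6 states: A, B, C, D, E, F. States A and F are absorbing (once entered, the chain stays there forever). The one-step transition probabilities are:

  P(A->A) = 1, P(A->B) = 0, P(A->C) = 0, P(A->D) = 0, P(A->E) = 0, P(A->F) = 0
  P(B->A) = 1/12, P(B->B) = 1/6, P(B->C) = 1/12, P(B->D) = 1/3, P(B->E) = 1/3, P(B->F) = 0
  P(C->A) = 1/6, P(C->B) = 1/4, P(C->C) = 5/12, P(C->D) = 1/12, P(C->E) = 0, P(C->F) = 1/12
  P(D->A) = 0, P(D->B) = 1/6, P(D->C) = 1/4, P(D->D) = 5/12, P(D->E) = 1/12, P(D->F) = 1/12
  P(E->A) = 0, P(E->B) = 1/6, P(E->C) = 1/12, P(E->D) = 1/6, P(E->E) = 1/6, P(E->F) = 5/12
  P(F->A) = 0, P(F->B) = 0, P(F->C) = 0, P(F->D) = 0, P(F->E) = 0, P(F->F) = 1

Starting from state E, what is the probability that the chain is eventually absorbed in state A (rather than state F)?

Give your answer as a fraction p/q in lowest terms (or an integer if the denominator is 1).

Answer: 163/864

Derivation:
Let a_i = P(absorbed in A | start in state i).
Boundary conditions: a_A = 1, a_F = 0.
For each transient state i, a_i = sum_j P(i->j) * a_j:
  a_B = 1/12*a_A + 1/6*a_B + 1/12*a_C + 1/3*a_D + 1/3*a_E + 0*a_F
  a_C = 1/6*a_A + 1/4*a_B + 5/12*a_C + 1/12*a_D + 0*a_E + 1/12*a_F
  a_D = 0*a_A + 1/6*a_B + 1/4*a_C + 5/12*a_D + 1/12*a_E + 1/12*a_F
  a_E = 0*a_A + 1/6*a_B + 1/12*a_C + 1/6*a_D + 1/6*a_E + 5/12*a_F

Substituting a_A = 1 and a_F = 0, rearrange to (I - Q) a = r where r[i] = P(i -> A):
  [5/6, -1/12, -1/3, -1/3] . (a_B, a_C, a_D, a_E) = 1/12
  [-1/4, 7/12, -1/12, 0] . (a_B, a_C, a_D, a_E) = 1/6
  [-1/6, -1/4, 7/12, -1/12] . (a_B, a_C, a_D, a_E) = 0
  [-1/6, -1/12, -1/6, 5/6] . (a_B, a_C, a_D, a_E) = 0

Solving yields:
  a_B = 311/864
  a_C = 211/432
  a_D = 293/864
  a_E = 163/864

Starting state is E, so the absorption probability is a_E = 163/864.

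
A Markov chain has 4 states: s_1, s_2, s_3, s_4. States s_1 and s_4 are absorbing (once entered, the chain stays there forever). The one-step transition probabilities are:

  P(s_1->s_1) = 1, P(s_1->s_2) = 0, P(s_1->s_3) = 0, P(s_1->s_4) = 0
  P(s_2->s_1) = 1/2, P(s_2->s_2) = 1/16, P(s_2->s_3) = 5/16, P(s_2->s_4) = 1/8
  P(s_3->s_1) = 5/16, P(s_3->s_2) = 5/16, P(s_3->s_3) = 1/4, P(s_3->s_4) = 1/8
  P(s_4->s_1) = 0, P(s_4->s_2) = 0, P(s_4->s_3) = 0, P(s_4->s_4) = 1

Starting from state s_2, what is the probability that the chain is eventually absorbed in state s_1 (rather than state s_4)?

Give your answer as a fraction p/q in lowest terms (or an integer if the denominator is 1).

Answer: 121/155

Derivation:
Let a_i = P(absorbed in s_1 | start in state i).
Boundary conditions: a_s_1 = 1, a_s_4 = 0.
For each transient state i, a_i = sum_j P(i->j) * a_j:
  a_s_2 = 1/2*a_s_1 + 1/16*a_s_2 + 5/16*a_s_3 + 1/8*a_s_4
  a_s_3 = 5/16*a_s_1 + 5/16*a_s_2 + 1/4*a_s_3 + 1/8*a_s_4

Substituting a_s_1 = 1 and a_s_4 = 0, rearrange to (I - Q) a = r where r[i] = P(i -> s_1):
  [15/16, -5/16] . (a_s_2, a_s_3) = 1/2
  [-5/16, 3/4] . (a_s_2, a_s_3) = 5/16

Solving yields:
  a_s_2 = 121/155
  a_s_3 = 23/31

Starting state is s_2, so the absorption probability is a_s_2 = 121/155.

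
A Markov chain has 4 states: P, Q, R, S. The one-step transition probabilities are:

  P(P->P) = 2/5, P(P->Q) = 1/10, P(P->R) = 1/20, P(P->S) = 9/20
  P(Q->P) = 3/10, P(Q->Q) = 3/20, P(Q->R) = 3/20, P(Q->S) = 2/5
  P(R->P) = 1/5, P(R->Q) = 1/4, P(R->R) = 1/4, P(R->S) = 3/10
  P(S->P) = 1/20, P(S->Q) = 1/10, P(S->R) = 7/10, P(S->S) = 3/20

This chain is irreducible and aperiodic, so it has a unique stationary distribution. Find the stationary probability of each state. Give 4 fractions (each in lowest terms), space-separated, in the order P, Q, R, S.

Answer: 227/1066 103/656 215/656 1289/4264

Derivation:
The stationary distribution satisfies pi = pi * P, i.e.:
  pi_P = 2/5*pi_P + 3/10*pi_Q + 1/5*pi_R + 1/20*pi_S
  pi_Q = 1/10*pi_P + 3/20*pi_Q + 1/4*pi_R + 1/10*pi_S
  pi_R = 1/20*pi_P + 3/20*pi_Q + 1/4*pi_R + 7/10*pi_S
  pi_S = 9/20*pi_P + 2/5*pi_Q + 3/10*pi_R + 3/20*pi_S
with normalization: pi_P + pi_Q + pi_R + pi_S = 1.

Using the first 3 balance equations plus normalization, the linear system A*pi = b is:
  [-3/5, 3/10, 1/5, 1/20] . pi = 0
  [1/10, -17/20, 1/4, 1/10] . pi = 0
  [1/20, 3/20, -3/4, 7/10] . pi = 0
  [1, 1, 1, 1] . pi = 1

Solving yields:
  pi_P = 227/1066
  pi_Q = 103/656
  pi_R = 215/656
  pi_S = 1289/4264

Verification (pi * P):
  227/1066*2/5 + 103/656*3/10 + 215/656*1/5 + 1289/4264*1/20 = 227/1066 = pi_P  (ok)
  227/1066*1/10 + 103/656*3/20 + 215/656*1/4 + 1289/4264*1/10 = 103/656 = pi_Q  (ok)
  227/1066*1/20 + 103/656*3/20 + 215/656*1/4 + 1289/4264*7/10 = 215/656 = pi_R  (ok)
  227/1066*9/20 + 103/656*2/5 + 215/656*3/10 + 1289/4264*3/20 = 1289/4264 = pi_S  (ok)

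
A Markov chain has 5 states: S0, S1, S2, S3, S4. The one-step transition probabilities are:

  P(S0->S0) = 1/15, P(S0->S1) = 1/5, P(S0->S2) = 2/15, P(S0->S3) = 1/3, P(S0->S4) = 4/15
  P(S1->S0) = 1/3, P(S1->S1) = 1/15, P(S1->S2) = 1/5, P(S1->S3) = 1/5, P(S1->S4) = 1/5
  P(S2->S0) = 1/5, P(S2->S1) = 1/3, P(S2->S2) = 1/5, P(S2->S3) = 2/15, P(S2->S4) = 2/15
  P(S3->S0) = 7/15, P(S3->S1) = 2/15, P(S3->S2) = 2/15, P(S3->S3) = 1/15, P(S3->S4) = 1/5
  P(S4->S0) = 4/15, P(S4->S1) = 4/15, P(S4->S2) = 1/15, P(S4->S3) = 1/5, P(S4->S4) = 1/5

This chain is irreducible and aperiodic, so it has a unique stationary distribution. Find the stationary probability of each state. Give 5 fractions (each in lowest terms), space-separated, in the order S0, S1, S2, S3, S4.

Answer: 18190/70453 13647/70453 9994/70453 13985/70453 14637/70453

Derivation:
The stationary distribution satisfies pi = pi * P, i.e.:
  pi_S0 = 1/15*pi_S0 + 1/3*pi_S1 + 1/5*pi_S2 + 7/15*pi_S3 + 4/15*pi_S4
  pi_S1 = 1/5*pi_S0 + 1/15*pi_S1 + 1/3*pi_S2 + 2/15*pi_S3 + 4/15*pi_S4
  pi_S2 = 2/15*pi_S0 + 1/5*pi_S1 + 1/5*pi_S2 + 2/15*pi_S3 + 1/15*pi_S4
  pi_S3 = 1/3*pi_S0 + 1/5*pi_S1 + 2/15*pi_S2 + 1/15*pi_S3 + 1/5*pi_S4
  pi_S4 = 4/15*pi_S0 + 1/5*pi_S1 + 2/15*pi_S2 + 1/5*pi_S3 + 1/5*pi_S4
with normalization: pi_S0 + pi_S1 + pi_S2 + pi_S3 + pi_S4 = 1.

Using the first 4 balance equations plus normalization, the linear system A*pi = b is:
  [-14/15, 1/3, 1/5, 7/15, 4/15] . pi = 0
  [1/5, -14/15, 1/3, 2/15, 4/15] . pi = 0
  [2/15, 1/5, -4/5, 2/15, 1/15] . pi = 0
  [1/3, 1/5, 2/15, -14/15, 1/5] . pi = 0
  [1, 1, 1, 1, 1] . pi = 1

Solving yields:
  pi_S0 = 18190/70453
  pi_S1 = 13647/70453
  pi_S2 = 9994/70453
  pi_S3 = 13985/70453
  pi_S4 = 14637/70453

Verification (pi * P):
  18190/70453*1/15 + 13647/70453*1/3 + 9994/70453*1/5 + 13985/70453*7/15 + 14637/70453*4/15 = 18190/70453 = pi_S0  (ok)
  18190/70453*1/5 + 13647/70453*1/15 + 9994/70453*1/3 + 13985/70453*2/15 + 14637/70453*4/15 = 13647/70453 = pi_S1  (ok)
  18190/70453*2/15 + 13647/70453*1/5 + 9994/70453*1/5 + 13985/70453*2/15 + 14637/70453*1/15 = 9994/70453 = pi_S2  (ok)
  18190/70453*1/3 + 13647/70453*1/5 + 9994/70453*2/15 + 13985/70453*1/15 + 14637/70453*1/5 = 13985/70453 = pi_S3  (ok)
  18190/70453*4/15 + 13647/70453*1/5 + 9994/70453*2/15 + 13985/70453*1/5 + 14637/70453*1/5 = 14637/70453 = pi_S4  (ok)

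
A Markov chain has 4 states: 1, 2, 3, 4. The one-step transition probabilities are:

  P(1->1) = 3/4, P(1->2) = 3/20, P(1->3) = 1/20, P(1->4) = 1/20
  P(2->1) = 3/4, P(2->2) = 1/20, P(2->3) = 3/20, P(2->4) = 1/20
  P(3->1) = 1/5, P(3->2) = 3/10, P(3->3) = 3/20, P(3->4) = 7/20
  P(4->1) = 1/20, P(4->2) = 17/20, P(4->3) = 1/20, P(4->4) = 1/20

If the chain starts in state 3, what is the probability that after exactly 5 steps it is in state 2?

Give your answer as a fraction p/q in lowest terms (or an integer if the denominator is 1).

Answer: 3159/16000

Derivation:
Computing P^5 by repeated multiplication:
P^1 =
  1: [3/4, 3/20, 1/20, 1/20]
  2: [3/4, 1/20, 3/20, 1/20]
  3: [1/5, 3/10, 3/20, 7/20]
  4: [1/20, 17/20, 1/20, 1/20]
P^2 =
  1: [11/16, 71/400, 7/100, 13/200]
  2: [253/400, 81/400, 7/100, 19/200]
  3: [169/400, 31/80, 19/200, 19/200]
  4: [11/16, 43/400, 7/50, 13/200]
P^3 =
  1: [333/500, 753/4000, 299/4000, 71/1000]
  2: [129/200, 827/4000, 309/4000, 71/1000]
  3: [101/160, 24/125, 393/4000, 157/2000]
  4: [251/400, 823/4000, 299/4000, 23/250]
P^4 =
  1: [10547/16000, 15367/80000, 763/10000, 2897/40000]
  2: [421/640, 15249/80000, 49/625, 2927/40000]
  3: [51281/80000, 16039/80000, 3161/40000, 3179/40000]
  4: [51559/80000, 16403/80000, 1561/20000, 2897/40000]
P^5 =
  1: [52587/80000, 154347/800000, 61471/800000, 7289/100000]
  2: [262263/400000, 155137/800000, 61521/800000, 919/12500]
  3: [520723/800000, 3159/16000, 62361/800000, 29483/400000]
  4: [5251/8000, 153521/800000, 62647/800000, 14683/200000]

(P^5)[3 -> 2] = 3159/16000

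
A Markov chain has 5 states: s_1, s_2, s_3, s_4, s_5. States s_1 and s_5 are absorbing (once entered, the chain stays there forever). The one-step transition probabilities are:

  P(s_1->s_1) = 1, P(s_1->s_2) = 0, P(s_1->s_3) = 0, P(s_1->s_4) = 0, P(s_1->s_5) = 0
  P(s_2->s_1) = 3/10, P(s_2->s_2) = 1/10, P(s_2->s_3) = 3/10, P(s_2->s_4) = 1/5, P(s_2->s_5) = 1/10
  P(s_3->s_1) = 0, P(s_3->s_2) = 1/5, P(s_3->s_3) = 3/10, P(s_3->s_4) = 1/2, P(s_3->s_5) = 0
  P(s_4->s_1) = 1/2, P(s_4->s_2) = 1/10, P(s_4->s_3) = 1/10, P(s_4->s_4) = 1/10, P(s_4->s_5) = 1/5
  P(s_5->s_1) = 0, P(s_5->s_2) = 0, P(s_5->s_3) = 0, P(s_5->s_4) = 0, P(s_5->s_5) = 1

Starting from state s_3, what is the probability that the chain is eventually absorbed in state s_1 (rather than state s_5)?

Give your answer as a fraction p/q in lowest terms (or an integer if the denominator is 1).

Let a_i = P(absorbed in s_1 | start in state i).
Boundary conditions: a_s_1 = 1, a_s_5 = 0.
For each transient state i, a_i = sum_j P(i->j) * a_j:
  a_s_2 = 3/10*a_s_1 + 1/10*a_s_2 + 3/10*a_s_3 + 1/5*a_s_4 + 1/10*a_s_5
  a_s_3 = 0*a_s_1 + 1/5*a_s_2 + 3/10*a_s_3 + 1/2*a_s_4 + 0*a_s_5
  a_s_4 = 1/2*a_s_1 + 1/10*a_s_2 + 1/10*a_s_3 + 1/10*a_s_4 + 1/5*a_s_5

Substituting a_s_1 = 1 and a_s_5 = 0, rearrange to (I - Q) a = r where r[i] = P(i -> s_1):
  [9/10, -3/10, -1/5] . (a_s_2, a_s_3, a_s_4) = 3/10
  [-1/5, 7/10, -1/2] . (a_s_2, a_s_3, a_s_4) = 0
  [-1/10, -1/10, 9/10] . (a_s_2, a_s_3, a_s_4) = 1/2

Solving yields:
  a_s_2 = 11/15
  a_s_3 = 314/435
  a_s_4 = 104/145

Starting state is s_3, so the absorption probability is a_s_3 = 314/435.

Answer: 314/435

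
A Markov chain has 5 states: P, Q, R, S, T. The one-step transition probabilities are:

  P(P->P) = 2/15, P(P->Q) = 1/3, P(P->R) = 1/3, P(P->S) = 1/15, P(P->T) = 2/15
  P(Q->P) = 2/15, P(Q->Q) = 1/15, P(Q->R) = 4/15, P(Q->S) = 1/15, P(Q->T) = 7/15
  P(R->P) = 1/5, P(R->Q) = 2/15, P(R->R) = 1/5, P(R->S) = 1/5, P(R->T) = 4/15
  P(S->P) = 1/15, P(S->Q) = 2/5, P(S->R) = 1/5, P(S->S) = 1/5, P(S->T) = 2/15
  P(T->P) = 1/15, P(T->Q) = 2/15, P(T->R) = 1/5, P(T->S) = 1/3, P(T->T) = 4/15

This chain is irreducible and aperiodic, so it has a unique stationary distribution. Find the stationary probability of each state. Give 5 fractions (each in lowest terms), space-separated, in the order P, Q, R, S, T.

Answer: 6950/58861 11507/58861 13466/58861 1035/5351 15553/58861

Derivation:
The stationary distribution satisfies pi = pi * P, i.e.:
  pi_P = 2/15*pi_P + 2/15*pi_Q + 1/5*pi_R + 1/15*pi_S + 1/15*pi_T
  pi_Q = 1/3*pi_P + 1/15*pi_Q + 2/15*pi_R + 2/5*pi_S + 2/15*pi_T
  pi_R = 1/3*pi_P + 4/15*pi_Q + 1/5*pi_R + 1/5*pi_S + 1/5*pi_T
  pi_S = 1/15*pi_P + 1/15*pi_Q + 1/5*pi_R + 1/5*pi_S + 1/3*pi_T
  pi_T = 2/15*pi_P + 7/15*pi_Q + 4/15*pi_R + 2/15*pi_S + 4/15*pi_T
with normalization: pi_P + pi_Q + pi_R + pi_S + pi_T = 1.

Using the first 4 balance equations plus normalization, the linear system A*pi = b is:
  [-13/15, 2/15, 1/5, 1/15, 1/15] . pi = 0
  [1/3, -14/15, 2/15, 2/5, 2/15] . pi = 0
  [1/3, 4/15, -4/5, 1/5, 1/5] . pi = 0
  [1/15, 1/15, 1/5, -4/5, 1/3] . pi = 0
  [1, 1, 1, 1, 1] . pi = 1

Solving yields:
  pi_P = 6950/58861
  pi_Q = 11507/58861
  pi_R = 13466/58861
  pi_S = 1035/5351
  pi_T = 15553/58861

Verification (pi * P):
  6950/58861*2/15 + 11507/58861*2/15 + 13466/58861*1/5 + 1035/5351*1/15 + 15553/58861*1/15 = 6950/58861 = pi_P  (ok)
  6950/58861*1/3 + 11507/58861*1/15 + 13466/58861*2/15 + 1035/5351*2/5 + 15553/58861*2/15 = 11507/58861 = pi_Q  (ok)
  6950/58861*1/3 + 11507/58861*4/15 + 13466/58861*1/5 + 1035/5351*1/5 + 15553/58861*1/5 = 13466/58861 = pi_R  (ok)
  6950/58861*1/15 + 11507/58861*1/15 + 13466/58861*1/5 + 1035/5351*1/5 + 15553/58861*1/3 = 1035/5351 = pi_S  (ok)
  6950/58861*2/15 + 11507/58861*7/15 + 13466/58861*4/15 + 1035/5351*2/15 + 15553/58861*4/15 = 15553/58861 = pi_T  (ok)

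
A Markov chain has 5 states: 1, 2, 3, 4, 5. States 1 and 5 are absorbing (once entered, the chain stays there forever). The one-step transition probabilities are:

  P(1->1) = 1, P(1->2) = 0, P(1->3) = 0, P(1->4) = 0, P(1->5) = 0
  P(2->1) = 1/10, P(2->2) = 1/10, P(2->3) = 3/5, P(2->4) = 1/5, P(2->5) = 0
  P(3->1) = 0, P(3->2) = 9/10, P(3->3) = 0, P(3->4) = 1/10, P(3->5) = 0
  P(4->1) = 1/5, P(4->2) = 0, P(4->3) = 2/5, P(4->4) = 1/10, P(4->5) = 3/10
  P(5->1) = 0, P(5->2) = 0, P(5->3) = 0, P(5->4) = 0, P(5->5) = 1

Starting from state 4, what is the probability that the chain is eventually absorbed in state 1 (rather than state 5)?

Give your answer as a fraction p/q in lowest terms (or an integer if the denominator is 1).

Let a_i = P(absorbed in 1 | start in state i).
Boundary conditions: a_1 = 1, a_5 = 0.
For each transient state i, a_i = sum_j P(i->j) * a_j:
  a_2 = 1/10*a_1 + 1/10*a_2 + 3/5*a_3 + 1/5*a_4 + 0*a_5
  a_3 = 0*a_1 + 9/10*a_2 + 0*a_3 + 1/10*a_4 + 0*a_5
  a_4 = 1/5*a_1 + 0*a_2 + 2/5*a_3 + 1/10*a_4 + 3/10*a_5

Substituting a_1 = 1 and a_5 = 0, rearrange to (I - Q) a = r where r[i] = P(i -> 1):
  [9/10, -3/5, -1/5] . (a_2, a_3, a_4) = 1/10
  [-9/10, 1, -1/10] . (a_2, a_3, a_4) = 0
  [0, -2/5, 9/10] . (a_2, a_3, a_4) = 1/5

Solving yields:
  a_2 = 23/36
  a_3 = 5/8
  a_4 = 1/2

Starting state is 4, so the absorption probability is a_4 = 1/2.

Answer: 1/2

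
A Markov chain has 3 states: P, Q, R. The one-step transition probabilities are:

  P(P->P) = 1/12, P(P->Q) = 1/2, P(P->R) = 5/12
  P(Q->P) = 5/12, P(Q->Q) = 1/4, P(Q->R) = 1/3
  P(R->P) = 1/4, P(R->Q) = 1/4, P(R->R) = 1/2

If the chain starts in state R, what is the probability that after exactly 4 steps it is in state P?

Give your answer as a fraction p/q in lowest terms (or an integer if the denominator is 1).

Answer: 149/576

Derivation:
Computing P^4 by repeated multiplication:
P^1 =
  P: [1/12, 1/2, 5/12]
  Q: [5/12, 1/4, 1/3]
  R: [1/4, 1/4, 1/2]
P^2 =
  P: [23/72, 13/48, 59/144]
  Q: [2/9, 17/48, 61/144]
  R: [1/4, 5/16, 7/16]
P^3 =
  P: [209/864, 95/288, 185/432]
  Q: [235/864, 11/36, 365/864]
  R: [25/96, 5/16, 41/96]
P^4 =
  P: [343/1296, 1073/3456, 4405/10368]
  Q: [1325/5184, 1099/3456, 4421/10368]
  R: [149/576, 121/384, 491/1152]

(P^4)[R -> P] = 149/576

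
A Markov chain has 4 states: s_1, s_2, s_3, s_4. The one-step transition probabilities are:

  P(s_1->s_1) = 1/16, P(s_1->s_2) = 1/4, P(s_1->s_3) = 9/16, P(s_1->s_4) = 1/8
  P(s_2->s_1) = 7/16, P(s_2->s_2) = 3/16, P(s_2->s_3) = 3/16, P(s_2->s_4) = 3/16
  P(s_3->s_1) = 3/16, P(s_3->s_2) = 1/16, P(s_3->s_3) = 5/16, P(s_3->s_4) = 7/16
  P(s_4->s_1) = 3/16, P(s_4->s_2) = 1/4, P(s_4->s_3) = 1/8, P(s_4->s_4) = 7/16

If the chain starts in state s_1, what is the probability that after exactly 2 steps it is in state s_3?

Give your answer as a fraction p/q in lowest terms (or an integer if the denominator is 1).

Computing P^2 by repeated multiplication:
P^1 =
  s_1: [1/16, 1/4, 9/16, 1/8]
  s_2: [7/16, 3/16, 3/16, 3/16]
  s_3: [3/16, 1/16, 5/16, 7/16]
  s_4: [3/16, 1/4, 1/8, 7/16]
P^2 =
  s_1: [31/128, 33/256, 35/128, 91/256]
  s_2: [23/128, 13/64, 93/256, 65/256]
  s_3: [23/128, 3/16, 69/256, 93/256]
  s_4: [29/128, 27/128, 63/256, 81/256]

(P^2)[s_1 -> s_3] = 35/128

Answer: 35/128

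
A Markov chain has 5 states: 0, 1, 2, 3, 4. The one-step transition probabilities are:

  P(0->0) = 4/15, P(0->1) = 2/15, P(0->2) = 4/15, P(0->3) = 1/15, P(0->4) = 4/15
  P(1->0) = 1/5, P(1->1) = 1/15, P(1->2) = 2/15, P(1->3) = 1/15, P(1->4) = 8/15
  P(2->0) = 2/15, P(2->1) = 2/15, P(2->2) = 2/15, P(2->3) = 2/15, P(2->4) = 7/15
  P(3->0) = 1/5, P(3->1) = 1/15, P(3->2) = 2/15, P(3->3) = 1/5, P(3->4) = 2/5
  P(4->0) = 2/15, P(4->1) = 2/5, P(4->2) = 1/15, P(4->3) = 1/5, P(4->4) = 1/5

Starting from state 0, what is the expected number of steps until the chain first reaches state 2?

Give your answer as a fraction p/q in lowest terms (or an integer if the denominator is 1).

Let h_i = expected steps to first reach 2 from state i.
Boundary: h_2 = 0.
First-step equations for the other states:
  h_0 = 1 + 4/15*h_0 + 2/15*h_1 + 4/15*h_2 + 1/15*h_3 + 4/15*h_4
  h_1 = 1 + 1/5*h_0 + 1/15*h_1 + 2/15*h_2 + 1/15*h_3 + 8/15*h_4
  h_3 = 1 + 1/5*h_0 + 1/15*h_1 + 2/15*h_2 + 1/5*h_3 + 2/5*h_4
  h_4 = 1 + 2/15*h_0 + 2/5*h_1 + 1/15*h_2 + 1/5*h_3 + 1/5*h_4

Substituting h_2 = 0 and rearranging gives the linear system (I - Q) h = 1:
  [11/15, -2/15, -1/15, -4/15] . (h_0, h_1, h_3, h_4) = 1
  [-1/5, 14/15, -1/15, -8/15] . (h_0, h_1, h_3, h_4) = 1
  [-1/5, -1/15, 4/5, -2/5] . (h_0, h_1, h_3, h_4) = 1
  [-2/15, -2/5, -1/5, 4/5] . (h_0, h_1, h_3, h_4) = 1

Solving yields:
  h_0 = 11490/1849
  h_1 = 13665/1849
  h_3 = 315/43
  h_4 = 14445/1849

Starting state is 0, so the expected hitting time is h_0 = 11490/1849.

Answer: 11490/1849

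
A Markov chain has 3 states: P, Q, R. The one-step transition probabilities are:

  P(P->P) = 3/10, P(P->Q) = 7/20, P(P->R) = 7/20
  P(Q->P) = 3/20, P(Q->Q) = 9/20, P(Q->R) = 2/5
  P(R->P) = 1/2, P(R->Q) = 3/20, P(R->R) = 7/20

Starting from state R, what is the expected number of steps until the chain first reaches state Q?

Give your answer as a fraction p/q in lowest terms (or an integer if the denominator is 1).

Let h_i = expected steps to first reach Q from state i.
Boundary: h_Q = 0.
First-step equations for the other states:
  h_P = 1 + 3/10*h_P + 7/20*h_Q + 7/20*h_R
  h_R = 1 + 1/2*h_P + 3/20*h_Q + 7/20*h_R

Substituting h_Q = 0 and rearranging gives the linear system (I - Q) h = 1:
  [7/10, -7/20] . (h_P, h_R) = 1
  [-1/2, 13/20] . (h_P, h_R) = 1

Solving yields:
  h_P = 25/7
  h_R = 30/7

Starting state is R, so the expected hitting time is h_R = 30/7.

Answer: 30/7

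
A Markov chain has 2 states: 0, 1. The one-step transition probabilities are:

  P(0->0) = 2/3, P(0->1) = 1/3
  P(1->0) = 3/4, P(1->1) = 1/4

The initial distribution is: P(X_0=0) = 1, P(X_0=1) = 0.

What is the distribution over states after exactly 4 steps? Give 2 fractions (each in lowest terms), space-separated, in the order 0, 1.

Propagating the distribution step by step (d_{t+1} = d_t * P):
d_0 = (0=1, 1=0)
  d_1[0] = 1*2/3 + 0*3/4 = 2/3
  d_1[1] = 1*1/3 + 0*1/4 = 1/3
d_1 = (0=2/3, 1=1/3)
  d_2[0] = 2/3*2/3 + 1/3*3/4 = 25/36
  d_2[1] = 2/3*1/3 + 1/3*1/4 = 11/36
d_2 = (0=25/36, 1=11/36)
  d_3[0] = 25/36*2/3 + 11/36*3/4 = 299/432
  d_3[1] = 25/36*1/3 + 11/36*1/4 = 133/432
d_3 = (0=299/432, 1=133/432)
  d_4[0] = 299/432*2/3 + 133/432*3/4 = 3589/5184
  d_4[1] = 299/432*1/3 + 133/432*1/4 = 1595/5184
d_4 = (0=3589/5184, 1=1595/5184)

Answer: 3589/5184 1595/5184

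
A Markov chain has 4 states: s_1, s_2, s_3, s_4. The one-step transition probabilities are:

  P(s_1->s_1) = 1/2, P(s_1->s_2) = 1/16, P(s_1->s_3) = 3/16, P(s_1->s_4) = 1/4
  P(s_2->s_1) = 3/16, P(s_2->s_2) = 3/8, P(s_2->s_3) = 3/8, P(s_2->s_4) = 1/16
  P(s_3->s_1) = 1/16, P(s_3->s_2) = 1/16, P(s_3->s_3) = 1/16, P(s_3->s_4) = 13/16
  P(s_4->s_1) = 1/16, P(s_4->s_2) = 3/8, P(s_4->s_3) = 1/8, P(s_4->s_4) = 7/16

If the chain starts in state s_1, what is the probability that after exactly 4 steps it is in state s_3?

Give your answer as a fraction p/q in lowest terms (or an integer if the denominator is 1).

Computing P^4 by repeated multiplication:
P^1 =
  s_1: [1/2, 1/16, 3/16, 1/4]
  s_2: [3/16, 3/8, 3/8, 1/16]
  s_3: [1/16, 1/16, 1/16, 13/16]
  s_4: [1/16, 3/8, 1/8, 7/16]
P^2 =
  s_1: [37/128, 41/256, 41/256, 25/64]
  s_2: [49/256, 51/256, 53/256, 103/256]
  s_3: [25/256, 43/128, 9/64, 109/256]
  s_4: [35/256, 81/256, 55/256, 85/256]
P^3 =
  s_1: [107/512, 961/4096, 709/4096, 785/2048]
  s_2: [701/4096, 513/2048, 89/512, 1657/4096]
  s_3: [603/4096, 1231/4096, 845/4096, 1417/4096]
  s_4: [663/4096, 543/2048, 51/256, 1531/4096]
P^4 =
  s_1: [6005/32768, 16751/65536, 12183/65536, 1537/4096]
  s_2: [11055/65536, 17511/65536, 12285/65536, 24685/65536]
  s_3: [10779/65536, 2167/8192, 6437/32768, 24547/65536]
  s_4: [10909/65536, 17181/65536, 12383/65536, 25063/65536]

(P^4)[s_1 -> s_3] = 12183/65536

Answer: 12183/65536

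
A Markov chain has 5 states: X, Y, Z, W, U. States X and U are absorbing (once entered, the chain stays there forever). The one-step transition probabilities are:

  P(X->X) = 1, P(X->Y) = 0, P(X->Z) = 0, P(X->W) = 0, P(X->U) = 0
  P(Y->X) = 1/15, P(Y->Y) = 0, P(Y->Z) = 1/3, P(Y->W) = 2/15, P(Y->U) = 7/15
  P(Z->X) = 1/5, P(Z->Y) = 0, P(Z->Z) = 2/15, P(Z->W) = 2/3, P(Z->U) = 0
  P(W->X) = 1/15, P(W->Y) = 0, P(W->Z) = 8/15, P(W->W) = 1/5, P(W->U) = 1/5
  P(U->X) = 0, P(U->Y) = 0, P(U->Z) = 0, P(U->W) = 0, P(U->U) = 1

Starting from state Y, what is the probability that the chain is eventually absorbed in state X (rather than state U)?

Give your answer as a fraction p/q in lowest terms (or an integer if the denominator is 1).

Answer: 1/3

Derivation:
Let a_i = P(absorbed in X | start in state i).
Boundary conditions: a_X = 1, a_U = 0.
For each transient state i, a_i = sum_j P(i->j) * a_j:
  a_Y = 1/15*a_X + 0*a_Y + 1/3*a_Z + 2/15*a_W + 7/15*a_U
  a_Z = 1/5*a_X + 0*a_Y + 2/15*a_Z + 2/3*a_W + 0*a_U
  a_W = 1/15*a_X + 0*a_Y + 8/15*a_Z + 1/5*a_W + 1/5*a_U

Substituting a_X = 1 and a_U = 0, rearrange to (I - Q) a = r where r[i] = P(i -> X):
  [1, -1/3, -2/15] . (a_Y, a_Z, a_W) = 1/15
  [0, 13/15, -2/3] . (a_Y, a_Z, a_W) = 1/5
  [0, -8/15, 4/5] . (a_Y, a_Z, a_W) = 1/15

Solving yields:
  a_Y = 1/3
  a_Z = 23/38
  a_W = 37/76

Starting state is Y, so the absorption probability is a_Y = 1/3.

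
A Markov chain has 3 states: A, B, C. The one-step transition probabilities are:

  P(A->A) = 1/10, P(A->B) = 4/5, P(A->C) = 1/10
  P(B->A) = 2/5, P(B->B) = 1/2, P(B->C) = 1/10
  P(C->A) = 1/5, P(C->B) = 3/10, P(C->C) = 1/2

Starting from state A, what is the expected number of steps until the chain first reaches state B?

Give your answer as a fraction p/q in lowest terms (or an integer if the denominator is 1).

Answer: 60/43

Derivation:
Let h_i = expected steps to first reach B from state i.
Boundary: h_B = 0.
First-step equations for the other states:
  h_A = 1 + 1/10*h_A + 4/5*h_B + 1/10*h_C
  h_C = 1 + 1/5*h_A + 3/10*h_B + 1/2*h_C

Substituting h_B = 0 and rearranging gives the linear system (I - Q) h = 1:
  [9/10, -1/10] . (h_A, h_C) = 1
  [-1/5, 1/2] . (h_A, h_C) = 1

Solving yields:
  h_A = 60/43
  h_C = 110/43

Starting state is A, so the expected hitting time is h_A = 60/43.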